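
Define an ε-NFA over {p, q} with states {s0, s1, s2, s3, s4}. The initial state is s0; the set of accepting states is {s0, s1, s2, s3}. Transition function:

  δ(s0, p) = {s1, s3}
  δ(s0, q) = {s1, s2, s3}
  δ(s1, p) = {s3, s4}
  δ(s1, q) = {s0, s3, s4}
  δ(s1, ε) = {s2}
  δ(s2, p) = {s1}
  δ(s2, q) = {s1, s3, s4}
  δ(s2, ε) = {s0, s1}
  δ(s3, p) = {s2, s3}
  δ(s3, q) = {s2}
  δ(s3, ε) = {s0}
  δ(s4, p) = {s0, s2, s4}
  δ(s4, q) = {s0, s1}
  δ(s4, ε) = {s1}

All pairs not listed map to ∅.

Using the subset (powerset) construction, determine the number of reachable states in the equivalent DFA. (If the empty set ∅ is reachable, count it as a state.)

3

Start state of the DFA: {s0} (ε-closure of the NFA start).
{s0} --p--> {s0, s1, s2, s3}  [new]
{s0} --q--> {s0, s1, s2, s3}  [seen]
{s0, s1, s2, s3} --p--> {s0, s1, s2, s3, s4}  [new]
{s0, s1, s2, s3} --q--> {s0, s1, s2, s3, s4}  [seen]
{s0, s1, s2, s3, s4} --p--> {s0, s1, s2, s3, s4}  [seen]
{s0, s1, s2, s3, s4} --q--> {s0, s1, s2, s3, s4}  [seen]
Reachable DFA states: {s0}, {s0, s1, s2, s3}, {s0, s1, s2, s3, s4}.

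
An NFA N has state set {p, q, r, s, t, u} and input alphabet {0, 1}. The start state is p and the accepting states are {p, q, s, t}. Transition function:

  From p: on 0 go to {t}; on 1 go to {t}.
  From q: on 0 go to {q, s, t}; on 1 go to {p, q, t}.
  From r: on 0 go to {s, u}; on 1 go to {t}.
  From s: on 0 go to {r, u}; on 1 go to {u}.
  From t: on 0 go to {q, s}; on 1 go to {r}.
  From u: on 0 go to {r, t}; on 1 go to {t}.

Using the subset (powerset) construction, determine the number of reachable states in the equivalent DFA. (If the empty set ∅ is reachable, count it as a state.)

Start state of the DFA: {p}.
{p} --0--> {t}  [new]
{p} --1--> {t}  [seen]
{t} --0--> {q, s}  [new]
{t} --1--> {r}  [new]
{q, s} --0--> {q, r, s, t, u}  [new]
{q, s} --1--> {p, q, t, u}  [new]
{r} --0--> {s, u}  [new]
{r} --1--> {t}  [seen]
{q, r, s, t, u} --0--> {q, r, s, t, u}  [seen]
{q, r, s, t, u} --1--> {p, q, r, t, u}  [new]
{p, q, t, u} --0--> {q, r, s, t}  [new]
{p, q, t, u} --1--> {p, q, r, t}  [new]
{s, u} --0--> {r, t, u}  [new]
{s, u} --1--> {t, u}  [new]
{p, q, r, t, u} --0--> {q, r, s, t, u}  [seen]
{p, q, r, t, u} --1--> {p, q, r, t}  [seen]
{q, r, s, t} --0--> {q, r, s, t, u}  [seen]
{q, r, s, t} --1--> {p, q, r, t, u}  [seen]
{p, q, r, t} --0--> {q, s, t, u}  [new]
{p, q, r, t} --1--> {p, q, r, t}  [seen]
{r, t, u} --0--> {q, r, s, t, u}  [seen]
{r, t, u} --1--> {r, t}  [new]
{t, u} --0--> {q, r, s, t}  [seen]
{t, u} --1--> {r, t}  [seen]
{q, s, t, u} --0--> {q, r, s, t, u}  [seen]
{q, s, t, u} --1--> {p, q, r, t, u}  [seen]
{r, t} --0--> {q, s, u}  [new]
{r, t} --1--> {r, t}  [seen]
{q, s, u} --0--> {q, r, s, t, u}  [seen]
{q, s, u} --1--> {p, q, t, u}  [seen]
Reachable DFA states: {p}, {t}, {q, s}, {r}, {q, r, s, t, u}, {p, q, t, u}, {s, u}, {p, q, r, t, u}, {q, r, s, t}, {p, q, r, t}, {r, t, u}, {t, u}, {q, s, t, u}, {r, t}, {q, s, u}.

15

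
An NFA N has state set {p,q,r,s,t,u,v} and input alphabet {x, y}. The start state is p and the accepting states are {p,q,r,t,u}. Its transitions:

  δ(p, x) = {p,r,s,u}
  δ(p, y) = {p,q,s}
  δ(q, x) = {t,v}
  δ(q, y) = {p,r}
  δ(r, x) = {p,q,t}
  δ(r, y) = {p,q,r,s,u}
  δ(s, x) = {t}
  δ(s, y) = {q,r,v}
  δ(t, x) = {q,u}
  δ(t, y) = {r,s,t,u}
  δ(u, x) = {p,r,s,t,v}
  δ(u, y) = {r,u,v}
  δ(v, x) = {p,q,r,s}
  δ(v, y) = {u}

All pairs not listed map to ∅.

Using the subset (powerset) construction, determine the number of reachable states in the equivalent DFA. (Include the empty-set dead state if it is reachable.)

Start state of the DFA: {p}.
{p} --x--> {p,r,s,u}  [new]
{p} --y--> {p,q,s}  [new]
{p,r,s,u} --x--> {p,q,r,s,t,u,v}  [new]
{p,r,s,u} --y--> {p,q,r,s,u,v}  [new]
{p,q,s} --x--> {p,r,s,t,u,v}  [new]
{p,q,s} --y--> {p,q,r,s,v}  [new]
{p,q,r,s,t,u,v} --x--> {p,q,r,s,t,u,v}  [seen]
{p,q,r,s,t,u,v} --y--> {p,q,r,s,t,u,v}  [seen]
{p,q,r,s,u,v} --x--> {p,q,r,s,t,u,v}  [seen]
{p,q,r,s,u,v} --y--> {p,q,r,s,u,v}  [seen]
{p,r,s,t,u,v} --x--> {p,q,r,s,t,u,v}  [seen]
{p,r,s,t,u,v} --y--> {p,q,r,s,t,u,v}  [seen]
{p,q,r,s,v} --x--> {p,q,r,s,t,u,v}  [seen]
{p,q,r,s,v} --y--> {p,q,r,s,u,v}  [seen]
Reachable DFA states: {p}, {p,r,s,u}, {p,q,s}, {p,q,r,s,t,u,v}, {p,q,r,s,u,v}, {p,r,s,t,u,v}, {p,q,r,s,v}.

7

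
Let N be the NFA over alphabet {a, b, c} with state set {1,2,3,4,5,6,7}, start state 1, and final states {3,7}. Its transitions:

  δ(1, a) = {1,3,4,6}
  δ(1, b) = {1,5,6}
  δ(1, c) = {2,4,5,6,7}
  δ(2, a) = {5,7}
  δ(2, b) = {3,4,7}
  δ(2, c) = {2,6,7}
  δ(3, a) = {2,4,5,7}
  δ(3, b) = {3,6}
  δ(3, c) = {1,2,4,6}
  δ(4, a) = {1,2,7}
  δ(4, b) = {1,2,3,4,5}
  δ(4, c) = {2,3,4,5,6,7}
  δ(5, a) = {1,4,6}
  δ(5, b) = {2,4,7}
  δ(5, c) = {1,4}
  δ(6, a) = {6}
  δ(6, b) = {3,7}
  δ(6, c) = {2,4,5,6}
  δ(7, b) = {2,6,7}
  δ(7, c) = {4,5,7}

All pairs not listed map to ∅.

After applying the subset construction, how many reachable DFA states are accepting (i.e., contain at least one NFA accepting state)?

4

Start state of the DFA: {1}.
{1} --a--> {1,3,4,6}  [new]
{1} --b--> {1,5,6}  [new]
{1} --c--> {2,4,5,6,7}  [new]
{1,3,4,6} --a--> {1,2,3,4,5,6,7}  [new]
{1,3,4,6} --b--> {1,2,3,4,5,6,7}  [seen]
{1,3,4,6} --c--> {1,2,3,4,5,6,7}  [seen]
{1,5,6} --a--> {1,3,4,6}  [seen]
{1,5,6} --b--> {1,2,3,4,5,6,7}  [seen]
{1,5,6} --c--> {1,2,4,5,6,7}  [new]
{2,4,5,6,7} --a--> {1,2,4,5,6,7}  [seen]
{2,4,5,6,7} --b--> {1,2,3,4,5,6,7}  [seen]
{2,4,5,6,7} --c--> {1,2,3,4,5,6,7}  [seen]
{1,2,3,4,5,6,7} --a--> {1,2,3,4,5,6,7}  [seen]
{1,2,3,4,5,6,7} --b--> {1,2,3,4,5,6,7}  [seen]
{1,2,3,4,5,6,7} --c--> {1,2,3,4,5,6,7}  [seen]
{1,2,4,5,6,7} --a--> {1,2,3,4,5,6,7}  [seen]
{1,2,4,5,6,7} --b--> {1,2,3,4,5,6,7}  [seen]
{1,2,4,5,6,7} --c--> {1,2,3,4,5,6,7}  [seen]
Reachable DFA states: {1}, {1,3,4,6}, {1,5,6}, {2,4,5,6,7}, {1,2,3,4,5,6,7}, {1,2,4,5,6,7}.
Accepting DFA states (contain an NFA accepting state): {1,3,4,6}, {2,4,5,6,7}, {1,2,3,4,5,6,7}, {1,2,4,5,6,7}.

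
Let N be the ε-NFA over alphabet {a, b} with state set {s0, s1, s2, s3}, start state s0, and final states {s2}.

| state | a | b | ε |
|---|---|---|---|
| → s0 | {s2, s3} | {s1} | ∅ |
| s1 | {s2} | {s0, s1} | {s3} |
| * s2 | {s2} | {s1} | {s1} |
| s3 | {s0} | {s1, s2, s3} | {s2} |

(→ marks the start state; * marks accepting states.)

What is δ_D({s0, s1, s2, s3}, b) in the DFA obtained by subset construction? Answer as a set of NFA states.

δ(s0,b) = {s1}; δ(s1,b) = {s0, s1}; δ(s2,b) = {s1}; δ(s3,b) = {s1, s2, s3}.
Union: {s0, s1, s2, s3}.

{s0, s1, s2, s3}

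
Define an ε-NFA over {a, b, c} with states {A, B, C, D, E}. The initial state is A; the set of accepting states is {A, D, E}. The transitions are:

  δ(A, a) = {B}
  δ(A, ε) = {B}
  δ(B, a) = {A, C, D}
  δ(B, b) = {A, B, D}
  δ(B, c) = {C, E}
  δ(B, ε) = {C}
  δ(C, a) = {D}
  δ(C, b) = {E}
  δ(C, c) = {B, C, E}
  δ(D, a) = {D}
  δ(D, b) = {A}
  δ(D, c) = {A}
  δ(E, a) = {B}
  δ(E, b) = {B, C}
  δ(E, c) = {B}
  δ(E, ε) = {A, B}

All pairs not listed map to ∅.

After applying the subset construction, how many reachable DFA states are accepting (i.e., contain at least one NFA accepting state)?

4

Start state of the DFA: {A, B, C} (ε-closure of the NFA start).
{A, B, C} --a--> {A, B, C, D}  [new]
{A, B, C} --b--> {A, B, C, D, E}  [new]
{A, B, C} --c--> {A, B, C, E}  [new]
{A, B, C, D} --a--> {A, B, C, D}  [seen]
{A, B, C, D} --b--> {A, B, C, D, E}  [seen]
{A, B, C, D} --c--> {A, B, C, E}  [seen]
{A, B, C, D, E} --a--> {A, B, C, D}  [seen]
{A, B, C, D, E} --b--> {A, B, C, D, E}  [seen]
{A, B, C, D, E} --c--> {A, B, C, E}  [seen]
{A, B, C, E} --a--> {A, B, C, D}  [seen]
{A, B, C, E} --b--> {A, B, C, D, E}  [seen]
{A, B, C, E} --c--> {A, B, C, E}  [seen]
Reachable DFA states: {A, B, C}, {A, B, C, D}, {A, B, C, D, E}, {A, B, C, E}.
Accepting DFA states (contain an NFA accepting state): {A, B, C}, {A, B, C, D}, {A, B, C, D, E}, {A, B, C, E}.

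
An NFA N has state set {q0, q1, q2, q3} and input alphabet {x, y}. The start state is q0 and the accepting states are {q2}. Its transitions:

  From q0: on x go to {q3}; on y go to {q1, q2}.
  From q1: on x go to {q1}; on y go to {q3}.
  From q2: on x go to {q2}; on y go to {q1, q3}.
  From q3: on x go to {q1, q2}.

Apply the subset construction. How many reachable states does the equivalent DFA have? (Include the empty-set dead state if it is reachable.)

Start state of the DFA: {q0}.
{q0} --x--> {q3}  [new]
{q0} --y--> {q1, q2}  [new]
{q3} --x--> {q1, q2}  [seen]
{q3} --y--> ∅  [new]
{q1, q2} --x--> {q1, q2}  [seen]
{q1, q2} --y--> {q1, q3}  [new]
∅ --x--> ∅  [seen]
∅ --y--> ∅  [seen]
{q1, q3} --x--> {q1, q2}  [seen]
{q1, q3} --y--> {q3}  [seen]
Reachable DFA states: {q0}, {q3}, {q1, q2}, ∅, {q1, q3}.

5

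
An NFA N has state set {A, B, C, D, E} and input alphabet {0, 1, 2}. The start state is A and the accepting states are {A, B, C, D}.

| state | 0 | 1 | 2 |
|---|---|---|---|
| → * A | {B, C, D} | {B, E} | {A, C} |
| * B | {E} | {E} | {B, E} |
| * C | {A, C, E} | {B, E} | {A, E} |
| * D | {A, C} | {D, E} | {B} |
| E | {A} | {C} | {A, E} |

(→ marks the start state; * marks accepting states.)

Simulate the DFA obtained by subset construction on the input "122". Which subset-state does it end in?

{A, B, C, E}

Start: {A}.
δ(A,1) = {B, E}.
Union: {B, E}.
After 1: {B, E}.
δ(B,2) = {B, E}; δ(E,2) = {A, E}.
Union: {A, B, E}.
After 2: {A, B, E}.
δ(A,2) = {A, C}; δ(B,2) = {B, E}; δ(E,2) = {A, E}.
Union: {A, B, C, E}.
After 2: {A, B, C, E}.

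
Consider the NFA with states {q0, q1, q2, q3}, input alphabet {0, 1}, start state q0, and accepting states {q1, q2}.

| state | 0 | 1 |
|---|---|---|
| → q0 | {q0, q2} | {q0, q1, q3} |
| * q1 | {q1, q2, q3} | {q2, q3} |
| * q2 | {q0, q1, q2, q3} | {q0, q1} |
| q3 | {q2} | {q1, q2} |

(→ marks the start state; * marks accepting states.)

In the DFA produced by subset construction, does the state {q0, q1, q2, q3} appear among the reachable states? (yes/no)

yes

Start state of the DFA: {q0}.
{q0} --0--> {q0, q2}  [new]
{q0} --1--> {q0, q1, q3}  [new]
{q0, q2} --0--> {q0, q1, q2, q3}  [new]
{q0, q2} --1--> {q0, q1, q3}  [seen]
{q0, q1, q3} --0--> {q0, q1, q2, q3}  [seen]
{q0, q1, q3} --1--> {q0, q1, q2, q3}  [seen]
{q0, q1, q2, q3} --0--> {q0, q1, q2, q3}  [seen]
{q0, q1, q2, q3} --1--> {q0, q1, q2, q3}  [seen]
Reachable DFA states: {q0}, {q0, q2}, {q0, q1, q3}, {q0, q1, q2, q3}.
{q0, q1, q2, q3} is among them.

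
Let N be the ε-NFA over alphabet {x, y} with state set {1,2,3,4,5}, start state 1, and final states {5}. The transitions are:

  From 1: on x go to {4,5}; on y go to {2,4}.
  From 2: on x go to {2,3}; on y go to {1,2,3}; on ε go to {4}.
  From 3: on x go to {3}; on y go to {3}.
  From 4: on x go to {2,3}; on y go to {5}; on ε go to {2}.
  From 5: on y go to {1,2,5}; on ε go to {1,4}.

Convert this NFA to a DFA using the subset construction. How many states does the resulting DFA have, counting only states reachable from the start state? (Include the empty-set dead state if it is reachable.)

Start state of the DFA: {1} (ε-closure of the NFA start).
{1} --x--> {1,2,4,5}  [new]
{1} --y--> {2,4}  [new]
{1,2,4,5} --x--> {1,2,3,4,5}  [new]
{1,2,4,5} --y--> {1,2,3,4,5}  [seen]
{2,4} --x--> {2,3,4}  [new]
{2,4} --y--> {1,2,3,4,5}  [seen]
{1,2,3,4,5} --x--> {1,2,3,4,5}  [seen]
{1,2,3,4,5} --y--> {1,2,3,4,5}  [seen]
{2,3,4} --x--> {2,3,4}  [seen]
{2,3,4} --y--> {1,2,3,4,5}  [seen]
Reachable DFA states: {1}, {1,2,4,5}, {2,4}, {1,2,3,4,5}, {2,3,4}.

5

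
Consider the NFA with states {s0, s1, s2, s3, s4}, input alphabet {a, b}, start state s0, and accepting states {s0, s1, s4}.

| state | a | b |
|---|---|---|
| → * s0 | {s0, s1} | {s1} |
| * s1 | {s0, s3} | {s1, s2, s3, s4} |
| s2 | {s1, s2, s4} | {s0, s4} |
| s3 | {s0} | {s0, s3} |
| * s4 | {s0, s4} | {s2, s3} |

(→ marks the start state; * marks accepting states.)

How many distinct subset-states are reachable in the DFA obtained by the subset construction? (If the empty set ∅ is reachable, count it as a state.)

Start state of the DFA: {s0}.
{s0} --a--> {s0, s1}  [new]
{s0} --b--> {s1}  [new]
{s0, s1} --a--> {s0, s1, s3}  [new]
{s0, s1} --b--> {s1, s2, s3, s4}  [new]
{s1} --a--> {s0, s3}  [new]
{s1} --b--> {s1, s2, s3, s4}  [seen]
{s0, s1, s3} --a--> {s0, s1, s3}  [seen]
{s0, s1, s3} --b--> {s0, s1, s2, s3, s4}  [new]
{s1, s2, s3, s4} --a--> {s0, s1, s2, s3, s4}  [seen]
{s1, s2, s3, s4} --b--> {s0, s1, s2, s3, s4}  [seen]
{s0, s3} --a--> {s0, s1}  [seen]
{s0, s3} --b--> {s0, s1, s3}  [seen]
{s0, s1, s2, s3, s4} --a--> {s0, s1, s2, s3, s4}  [seen]
{s0, s1, s2, s3, s4} --b--> {s0, s1, s2, s3, s4}  [seen]
Reachable DFA states: {s0}, {s0, s1}, {s1}, {s0, s1, s3}, {s1, s2, s3, s4}, {s0, s3}, {s0, s1, s2, s3, s4}.

7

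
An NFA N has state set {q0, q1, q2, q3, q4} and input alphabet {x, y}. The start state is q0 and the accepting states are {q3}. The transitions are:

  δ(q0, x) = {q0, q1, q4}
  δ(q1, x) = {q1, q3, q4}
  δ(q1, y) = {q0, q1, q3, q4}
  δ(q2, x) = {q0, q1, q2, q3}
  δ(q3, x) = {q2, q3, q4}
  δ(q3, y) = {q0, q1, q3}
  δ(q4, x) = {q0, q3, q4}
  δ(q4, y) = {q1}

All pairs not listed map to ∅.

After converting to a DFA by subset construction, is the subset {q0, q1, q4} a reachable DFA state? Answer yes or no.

yes

Start state of the DFA: {q0}.
{q0} --x--> {q0, q1, q4}  [new]
{q0} --y--> ∅  [new]
{q0, q1, q4} --x--> {q0, q1, q3, q4}  [new]
{q0, q1, q4} --y--> {q0, q1, q3, q4}  [seen]
∅ --x--> ∅  [seen]
∅ --y--> ∅  [seen]
{q0, q1, q3, q4} --x--> {q0, q1, q2, q3, q4}  [new]
{q0, q1, q3, q4} --y--> {q0, q1, q3, q4}  [seen]
{q0, q1, q2, q3, q4} --x--> {q0, q1, q2, q3, q4}  [seen]
{q0, q1, q2, q3, q4} --y--> {q0, q1, q3, q4}  [seen]
Reachable DFA states: {q0}, {q0, q1, q4}, ∅, {q0, q1, q3, q4}, {q0, q1, q2, q3, q4}.
{q0, q1, q4} is among them.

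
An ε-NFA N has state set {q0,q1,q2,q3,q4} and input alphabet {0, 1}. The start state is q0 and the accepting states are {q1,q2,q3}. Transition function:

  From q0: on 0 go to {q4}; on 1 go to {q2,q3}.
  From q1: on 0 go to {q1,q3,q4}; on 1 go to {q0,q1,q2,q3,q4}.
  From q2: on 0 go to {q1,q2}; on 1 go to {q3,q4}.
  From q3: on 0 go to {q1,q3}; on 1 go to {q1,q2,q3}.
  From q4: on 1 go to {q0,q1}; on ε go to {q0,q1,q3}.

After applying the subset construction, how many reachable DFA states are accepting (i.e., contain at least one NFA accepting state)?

Start state of the DFA: {q0} (ε-closure of the NFA start).
{q0} --0--> {q0,q1,q3,q4}  [new]
{q0} --1--> {q2,q3}  [new]
{q0,q1,q3,q4} --0--> {q0,q1,q3,q4}  [seen]
{q0,q1,q3,q4} --1--> {q0,q1,q2,q3,q4}  [new]
{q2,q3} --0--> {q1,q2,q3}  [new]
{q2,q3} --1--> {q0,q1,q2,q3,q4}  [seen]
{q0,q1,q2,q3,q4} --0--> {q0,q1,q2,q3,q4}  [seen]
{q0,q1,q2,q3,q4} --1--> {q0,q1,q2,q3,q4}  [seen]
{q1,q2,q3} --0--> {q0,q1,q2,q3,q4}  [seen]
{q1,q2,q3} --1--> {q0,q1,q2,q3,q4}  [seen]
Reachable DFA states: {q0}, {q0,q1,q3,q4}, {q2,q3}, {q0,q1,q2,q3,q4}, {q1,q2,q3}.
Accepting DFA states (contain an NFA accepting state): {q0,q1,q3,q4}, {q2,q3}, {q0,q1,q2,q3,q4}, {q1,q2,q3}.

4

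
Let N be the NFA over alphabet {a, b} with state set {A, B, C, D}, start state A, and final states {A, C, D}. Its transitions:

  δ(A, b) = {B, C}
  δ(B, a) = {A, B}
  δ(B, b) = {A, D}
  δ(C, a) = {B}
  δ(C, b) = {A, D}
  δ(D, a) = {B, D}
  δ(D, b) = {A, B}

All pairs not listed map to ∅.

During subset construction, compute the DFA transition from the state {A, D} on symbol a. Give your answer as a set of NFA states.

{B, D}

δ(A,a) = ∅; δ(D,a) = {B, D}.
Union: {B, D}.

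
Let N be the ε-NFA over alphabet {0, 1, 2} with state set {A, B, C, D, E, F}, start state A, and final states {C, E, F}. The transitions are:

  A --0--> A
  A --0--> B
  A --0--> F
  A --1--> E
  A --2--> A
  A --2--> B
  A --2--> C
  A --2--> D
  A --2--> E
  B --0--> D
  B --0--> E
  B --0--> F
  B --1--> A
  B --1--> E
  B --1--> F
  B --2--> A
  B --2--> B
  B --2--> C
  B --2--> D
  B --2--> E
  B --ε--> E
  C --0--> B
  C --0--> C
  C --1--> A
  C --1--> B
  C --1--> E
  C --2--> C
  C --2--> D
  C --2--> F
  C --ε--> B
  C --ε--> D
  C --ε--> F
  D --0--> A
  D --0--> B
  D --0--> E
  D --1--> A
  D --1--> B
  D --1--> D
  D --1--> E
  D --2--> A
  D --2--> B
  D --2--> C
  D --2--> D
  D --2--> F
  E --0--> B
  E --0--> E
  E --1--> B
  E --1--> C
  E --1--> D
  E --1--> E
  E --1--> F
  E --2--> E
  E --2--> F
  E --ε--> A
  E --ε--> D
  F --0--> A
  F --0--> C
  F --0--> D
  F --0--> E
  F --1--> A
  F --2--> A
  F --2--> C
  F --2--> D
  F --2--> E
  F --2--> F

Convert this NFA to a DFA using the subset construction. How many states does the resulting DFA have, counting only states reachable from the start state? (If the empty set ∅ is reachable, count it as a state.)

4

Start state of the DFA: {A} (ε-closure of the NFA start).
{A} --0--> {A, B, D, E, F}  [new]
{A} --1--> {A, D, E}  [new]
{A} --2--> {A, B, C, D, E, F}  [new]
{A, B, D, E, F} --0--> {A, B, C, D, E, F}  [seen]
{A, B, D, E, F} --1--> {A, B, C, D, E, F}  [seen]
{A, B, D, E, F} --2--> {A, B, C, D, E, F}  [seen]
{A, D, E} --0--> {A, B, D, E, F}  [seen]
{A, D, E} --1--> {A, B, C, D, E, F}  [seen]
{A, D, E} --2--> {A, B, C, D, E, F}  [seen]
{A, B, C, D, E, F} --0--> {A, B, C, D, E, F}  [seen]
{A, B, C, D, E, F} --1--> {A, B, C, D, E, F}  [seen]
{A, B, C, D, E, F} --2--> {A, B, C, D, E, F}  [seen]
Reachable DFA states: {A}, {A, B, D, E, F}, {A, D, E}, {A, B, C, D, E, F}.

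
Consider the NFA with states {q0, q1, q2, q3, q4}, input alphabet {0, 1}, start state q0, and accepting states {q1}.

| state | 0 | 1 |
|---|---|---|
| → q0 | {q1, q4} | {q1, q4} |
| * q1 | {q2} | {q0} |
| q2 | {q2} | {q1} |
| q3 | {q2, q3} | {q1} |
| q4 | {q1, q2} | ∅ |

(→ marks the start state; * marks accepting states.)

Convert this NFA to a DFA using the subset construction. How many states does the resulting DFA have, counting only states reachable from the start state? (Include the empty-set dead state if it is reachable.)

Start state of the DFA: {q0}.
{q0} --0--> {q1, q4}  [new]
{q0} --1--> {q1, q4}  [seen]
{q1, q4} --0--> {q1, q2}  [new]
{q1, q4} --1--> {q0}  [seen]
{q1, q2} --0--> {q2}  [new]
{q1, q2} --1--> {q0, q1}  [new]
{q2} --0--> {q2}  [seen]
{q2} --1--> {q1}  [new]
{q0, q1} --0--> {q1, q2, q4}  [new]
{q0, q1} --1--> {q0, q1, q4}  [new]
{q1} --0--> {q2}  [seen]
{q1} --1--> {q0}  [seen]
{q1, q2, q4} --0--> {q1, q2}  [seen]
{q1, q2, q4} --1--> {q0, q1}  [seen]
{q0, q1, q4} --0--> {q1, q2, q4}  [seen]
{q0, q1, q4} --1--> {q0, q1, q4}  [seen]
Reachable DFA states: {q0}, {q1, q4}, {q1, q2}, {q2}, {q0, q1}, {q1}, {q1, q2, q4}, {q0, q1, q4}.

8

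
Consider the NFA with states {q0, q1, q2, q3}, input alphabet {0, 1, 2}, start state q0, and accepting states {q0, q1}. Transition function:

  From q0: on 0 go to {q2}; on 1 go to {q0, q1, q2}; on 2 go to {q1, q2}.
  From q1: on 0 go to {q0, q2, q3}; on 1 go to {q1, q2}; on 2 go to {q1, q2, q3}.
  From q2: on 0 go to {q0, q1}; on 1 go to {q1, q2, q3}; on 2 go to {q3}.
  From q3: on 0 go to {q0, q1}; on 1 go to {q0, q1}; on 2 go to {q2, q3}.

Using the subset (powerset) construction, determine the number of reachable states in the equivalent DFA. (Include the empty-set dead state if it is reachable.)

Start state of the DFA: {q0}.
{q0} --0--> {q2}  [new]
{q0} --1--> {q0, q1, q2}  [new]
{q0} --2--> {q1, q2}  [new]
{q2} --0--> {q0, q1}  [new]
{q2} --1--> {q1, q2, q3}  [new]
{q2} --2--> {q3}  [new]
{q0, q1, q2} --0--> {q0, q1, q2, q3}  [new]
{q0, q1, q2} --1--> {q0, q1, q2, q3}  [seen]
{q0, q1, q2} --2--> {q1, q2, q3}  [seen]
{q1, q2} --0--> {q0, q1, q2, q3}  [seen]
{q1, q2} --1--> {q1, q2, q3}  [seen]
{q1, q2} --2--> {q1, q2, q3}  [seen]
{q0, q1} --0--> {q0, q2, q3}  [new]
{q0, q1} --1--> {q0, q1, q2}  [seen]
{q0, q1} --2--> {q1, q2, q3}  [seen]
{q1, q2, q3} --0--> {q0, q1, q2, q3}  [seen]
{q1, q2, q3} --1--> {q0, q1, q2, q3}  [seen]
{q1, q2, q3} --2--> {q1, q2, q3}  [seen]
{q3} --0--> {q0, q1}  [seen]
{q3} --1--> {q0, q1}  [seen]
{q3} --2--> {q2, q3}  [new]
{q0, q1, q2, q3} --0--> {q0, q1, q2, q3}  [seen]
{q0, q1, q2, q3} --1--> {q0, q1, q2, q3}  [seen]
{q0, q1, q2, q3} --2--> {q1, q2, q3}  [seen]
{q0, q2, q3} --0--> {q0, q1, q2}  [seen]
{q0, q2, q3} --1--> {q0, q1, q2, q3}  [seen]
{q0, q2, q3} --2--> {q1, q2, q3}  [seen]
{q2, q3} --0--> {q0, q1}  [seen]
{q2, q3} --1--> {q0, q1, q2, q3}  [seen]
{q2, q3} --2--> {q2, q3}  [seen]
Reachable DFA states: {q0}, {q2}, {q0, q1, q2}, {q1, q2}, {q0, q1}, {q1, q2, q3}, {q3}, {q0, q1, q2, q3}, {q0, q2, q3}, {q2, q3}.

10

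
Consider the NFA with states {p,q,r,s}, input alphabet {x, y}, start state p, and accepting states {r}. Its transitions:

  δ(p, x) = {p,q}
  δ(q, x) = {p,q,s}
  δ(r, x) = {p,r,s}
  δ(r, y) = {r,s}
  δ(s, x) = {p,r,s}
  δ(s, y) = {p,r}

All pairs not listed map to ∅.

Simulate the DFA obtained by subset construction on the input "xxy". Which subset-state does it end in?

{p,r}

Start: {p}.
δ(p,x) = {p,q}.
Union: {p,q}.
After x: {p,q}.
δ(p,x) = {p,q}; δ(q,x) = {p,q,s}.
Union: {p,q,s}.
After x: {p,q,s}.
δ(p,y) = ∅; δ(q,y) = ∅; δ(s,y) = {p,r}.
Union: {p,r}.
After y: {p,r}.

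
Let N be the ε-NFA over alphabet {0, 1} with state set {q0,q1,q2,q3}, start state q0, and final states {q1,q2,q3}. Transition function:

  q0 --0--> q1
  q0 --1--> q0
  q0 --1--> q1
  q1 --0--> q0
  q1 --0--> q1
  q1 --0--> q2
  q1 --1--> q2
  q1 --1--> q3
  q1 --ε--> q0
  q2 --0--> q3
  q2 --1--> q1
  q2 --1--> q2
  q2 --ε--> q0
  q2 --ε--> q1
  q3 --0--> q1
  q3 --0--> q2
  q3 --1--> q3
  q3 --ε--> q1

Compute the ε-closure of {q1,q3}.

Begin with {q1,q3}.
q1 →ε {q0}; add q0.
ε-closure = {q0,q1,q3}.

{q0,q1,q3}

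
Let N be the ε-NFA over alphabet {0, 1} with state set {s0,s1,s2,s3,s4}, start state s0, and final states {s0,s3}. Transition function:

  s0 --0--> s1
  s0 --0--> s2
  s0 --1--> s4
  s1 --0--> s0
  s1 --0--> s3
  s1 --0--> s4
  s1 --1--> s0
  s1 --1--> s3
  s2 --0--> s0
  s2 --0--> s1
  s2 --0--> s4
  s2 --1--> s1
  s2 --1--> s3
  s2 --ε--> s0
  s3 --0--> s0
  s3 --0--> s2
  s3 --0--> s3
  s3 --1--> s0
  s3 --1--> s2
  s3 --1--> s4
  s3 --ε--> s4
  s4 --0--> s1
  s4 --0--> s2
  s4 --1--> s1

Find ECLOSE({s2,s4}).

{s0,s2,s4}

Begin with {s2,s4}.
s2 →ε {s0}; add s0.
ε-closure = {s0,s2,s4}.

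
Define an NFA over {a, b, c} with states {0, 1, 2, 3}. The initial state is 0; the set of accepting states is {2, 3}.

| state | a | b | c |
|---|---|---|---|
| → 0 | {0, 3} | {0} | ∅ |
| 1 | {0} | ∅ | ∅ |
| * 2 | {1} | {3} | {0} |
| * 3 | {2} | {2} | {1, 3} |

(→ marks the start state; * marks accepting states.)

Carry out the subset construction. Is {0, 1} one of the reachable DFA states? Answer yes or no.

no

Start state of the DFA: {0}.
{0} --a--> {0, 3}  [new]
{0} --b--> {0}  [seen]
{0} --c--> ∅  [new]
{0, 3} --a--> {0, 2, 3}  [new]
{0, 3} --b--> {0, 2}  [new]
{0, 3} --c--> {1, 3}  [new]
∅ --a--> ∅  [seen]
∅ --b--> ∅  [seen]
∅ --c--> ∅  [seen]
{0, 2, 3} --a--> {0, 1, 2, 3}  [new]
{0, 2, 3} --b--> {0, 2, 3}  [seen]
{0, 2, 3} --c--> {0, 1, 3}  [new]
{0, 2} --a--> {0, 1, 3}  [seen]
{0, 2} --b--> {0, 3}  [seen]
{0, 2} --c--> {0}  [seen]
{1, 3} --a--> {0, 2}  [seen]
{1, 3} --b--> {2}  [new]
{1, 3} --c--> {1, 3}  [seen]
{0, 1, 2, 3} --a--> {0, 1, 2, 3}  [seen]
{0, 1, 2, 3} --b--> {0, 2, 3}  [seen]
{0, 1, 2, 3} --c--> {0, 1, 3}  [seen]
{0, 1, 3} --a--> {0, 2, 3}  [seen]
{0, 1, 3} --b--> {0, 2}  [seen]
{0, 1, 3} --c--> {1, 3}  [seen]
{2} --a--> {1}  [new]
{2} --b--> {3}  [new]
{2} --c--> {0}  [seen]
{1} --a--> {0}  [seen]
{1} --b--> ∅  [seen]
{1} --c--> ∅  [seen]
{3} --a--> {2}  [seen]
{3} --b--> {2}  [seen]
{3} --c--> {1, 3}  [seen]
Reachable DFA states: {0}, {0, 3}, ∅, {0, 2, 3}, {0, 2}, {1, 3}, {0, 1, 2, 3}, {0, 1, 3}, {2}, {1}, {3}.
{0, 1} is not among them.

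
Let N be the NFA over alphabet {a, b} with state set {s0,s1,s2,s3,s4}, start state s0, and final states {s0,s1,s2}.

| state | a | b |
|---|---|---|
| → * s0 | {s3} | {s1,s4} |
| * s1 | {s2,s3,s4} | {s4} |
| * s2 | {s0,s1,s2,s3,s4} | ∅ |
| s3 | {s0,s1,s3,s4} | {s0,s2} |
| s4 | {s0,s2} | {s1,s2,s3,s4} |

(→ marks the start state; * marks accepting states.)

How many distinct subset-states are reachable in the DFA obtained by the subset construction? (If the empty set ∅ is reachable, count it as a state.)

8

Start state of the DFA: {s0}.
{s0} --a--> {s3}  [new]
{s0} --b--> {s1,s4}  [new]
{s3} --a--> {s0,s1,s3,s4}  [new]
{s3} --b--> {s0,s2}  [new]
{s1,s4} --a--> {s0,s2,s3,s4}  [new]
{s1,s4} --b--> {s1,s2,s3,s4}  [new]
{s0,s1,s3,s4} --a--> {s0,s1,s2,s3,s4}  [new]
{s0,s1,s3,s4} --b--> {s0,s1,s2,s3,s4}  [seen]
{s0,s2} --a--> {s0,s1,s2,s3,s4}  [seen]
{s0,s2} --b--> {s1,s4}  [seen]
{s0,s2,s3,s4} --a--> {s0,s1,s2,s3,s4}  [seen]
{s0,s2,s3,s4} --b--> {s0,s1,s2,s3,s4}  [seen]
{s1,s2,s3,s4} --a--> {s0,s1,s2,s3,s4}  [seen]
{s1,s2,s3,s4} --b--> {s0,s1,s2,s3,s4}  [seen]
{s0,s1,s2,s3,s4} --a--> {s0,s1,s2,s3,s4}  [seen]
{s0,s1,s2,s3,s4} --b--> {s0,s1,s2,s3,s4}  [seen]
Reachable DFA states: {s0}, {s3}, {s1,s4}, {s0,s1,s3,s4}, {s0,s2}, {s0,s2,s3,s4}, {s1,s2,s3,s4}, {s0,s1,s2,s3,s4}.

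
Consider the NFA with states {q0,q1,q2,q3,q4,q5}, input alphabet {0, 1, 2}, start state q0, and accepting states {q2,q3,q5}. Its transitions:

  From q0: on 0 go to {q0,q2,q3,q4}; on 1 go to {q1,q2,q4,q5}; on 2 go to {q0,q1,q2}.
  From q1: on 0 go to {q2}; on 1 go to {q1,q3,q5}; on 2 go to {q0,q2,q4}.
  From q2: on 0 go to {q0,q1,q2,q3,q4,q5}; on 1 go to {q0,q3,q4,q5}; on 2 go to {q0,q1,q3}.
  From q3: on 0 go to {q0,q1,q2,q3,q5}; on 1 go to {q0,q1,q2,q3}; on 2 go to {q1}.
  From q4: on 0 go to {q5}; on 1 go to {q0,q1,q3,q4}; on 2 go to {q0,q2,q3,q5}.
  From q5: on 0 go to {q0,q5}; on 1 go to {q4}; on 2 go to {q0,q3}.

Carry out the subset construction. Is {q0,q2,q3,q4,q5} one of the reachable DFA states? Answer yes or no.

no

Start state of the DFA: {q0}.
{q0} --0--> {q0,q2,q3,q4}  [new]
{q0} --1--> {q1,q2,q4,q5}  [new]
{q0} --2--> {q0,q1,q2}  [new]
{q0,q2,q3,q4} --0--> {q0,q1,q2,q3,q4,q5}  [new]
{q0,q2,q3,q4} --1--> {q0,q1,q2,q3,q4,q5}  [seen]
{q0,q2,q3,q4} --2--> {q0,q1,q2,q3,q5}  [new]
{q1,q2,q4,q5} --0--> {q0,q1,q2,q3,q4,q5}  [seen]
{q1,q2,q4,q5} --1--> {q0,q1,q3,q4,q5}  [new]
{q1,q2,q4,q5} --2--> {q0,q1,q2,q3,q4,q5}  [seen]
{q0,q1,q2} --0--> {q0,q1,q2,q3,q4,q5}  [seen]
{q0,q1,q2} --1--> {q0,q1,q2,q3,q4,q5}  [seen]
{q0,q1,q2} --2--> {q0,q1,q2,q3,q4}  [new]
{q0,q1,q2,q3,q4,q5} --0--> {q0,q1,q2,q3,q4,q5}  [seen]
{q0,q1,q2,q3,q4,q5} --1--> {q0,q1,q2,q3,q4,q5}  [seen]
{q0,q1,q2,q3,q4,q5} --2--> {q0,q1,q2,q3,q4,q5}  [seen]
{q0,q1,q2,q3,q5} --0--> {q0,q1,q2,q3,q4,q5}  [seen]
{q0,q1,q2,q3,q5} --1--> {q0,q1,q2,q3,q4,q5}  [seen]
{q0,q1,q2,q3,q5} --2--> {q0,q1,q2,q3,q4}  [seen]
{q0,q1,q3,q4,q5} --0--> {q0,q1,q2,q3,q4,q5}  [seen]
{q0,q1,q3,q4,q5} --1--> {q0,q1,q2,q3,q4,q5}  [seen]
{q0,q1,q3,q4,q5} --2--> {q0,q1,q2,q3,q4,q5}  [seen]
{q0,q1,q2,q3,q4} --0--> {q0,q1,q2,q3,q4,q5}  [seen]
{q0,q1,q2,q3,q4} --1--> {q0,q1,q2,q3,q4,q5}  [seen]
{q0,q1,q2,q3,q4} --2--> {q0,q1,q2,q3,q4,q5}  [seen]
Reachable DFA states: {q0}, {q0,q2,q3,q4}, {q1,q2,q4,q5}, {q0,q1,q2}, {q0,q1,q2,q3,q4,q5}, {q0,q1,q2,q3,q5}, {q0,q1,q3,q4,q5}, {q0,q1,q2,q3,q4}.
{q0,q2,q3,q4,q5} is not among them.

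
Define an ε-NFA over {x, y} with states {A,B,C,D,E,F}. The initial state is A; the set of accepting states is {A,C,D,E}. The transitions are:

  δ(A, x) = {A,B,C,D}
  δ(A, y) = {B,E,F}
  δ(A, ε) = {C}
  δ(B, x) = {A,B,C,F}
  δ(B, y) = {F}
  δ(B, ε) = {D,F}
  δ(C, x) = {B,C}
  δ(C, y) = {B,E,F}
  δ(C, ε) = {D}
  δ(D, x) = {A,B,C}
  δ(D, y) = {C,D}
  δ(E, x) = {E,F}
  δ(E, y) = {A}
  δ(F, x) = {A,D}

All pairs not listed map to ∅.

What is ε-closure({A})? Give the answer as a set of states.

{A,C,D}

Begin with {A}.
A →ε {C}; add C.
C →ε {D}; add D.
ε-closure = {A,C,D}.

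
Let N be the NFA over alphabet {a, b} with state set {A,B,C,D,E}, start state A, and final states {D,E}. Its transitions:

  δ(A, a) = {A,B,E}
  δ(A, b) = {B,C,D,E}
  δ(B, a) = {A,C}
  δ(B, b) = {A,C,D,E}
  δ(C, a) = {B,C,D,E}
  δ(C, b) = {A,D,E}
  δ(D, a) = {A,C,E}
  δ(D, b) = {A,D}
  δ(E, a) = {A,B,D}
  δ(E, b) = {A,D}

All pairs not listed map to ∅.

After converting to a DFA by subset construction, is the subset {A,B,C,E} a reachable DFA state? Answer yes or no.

no

Start state of the DFA: {A}.
{A} --a--> {A,B,E}  [new]
{A} --b--> {B,C,D,E}  [new]
{A,B,E} --a--> {A,B,C,D,E}  [new]
{A,B,E} --b--> {A,B,C,D,E}  [seen]
{B,C,D,E} --a--> {A,B,C,D,E}  [seen]
{B,C,D,E} --b--> {A,C,D,E}  [new]
{A,B,C,D,E} --a--> {A,B,C,D,E}  [seen]
{A,B,C,D,E} --b--> {A,B,C,D,E}  [seen]
{A,C,D,E} --a--> {A,B,C,D,E}  [seen]
{A,C,D,E} --b--> {A,B,C,D,E}  [seen]
Reachable DFA states: {A}, {A,B,E}, {B,C,D,E}, {A,B,C,D,E}, {A,C,D,E}.
{A,B,C,E} is not among them.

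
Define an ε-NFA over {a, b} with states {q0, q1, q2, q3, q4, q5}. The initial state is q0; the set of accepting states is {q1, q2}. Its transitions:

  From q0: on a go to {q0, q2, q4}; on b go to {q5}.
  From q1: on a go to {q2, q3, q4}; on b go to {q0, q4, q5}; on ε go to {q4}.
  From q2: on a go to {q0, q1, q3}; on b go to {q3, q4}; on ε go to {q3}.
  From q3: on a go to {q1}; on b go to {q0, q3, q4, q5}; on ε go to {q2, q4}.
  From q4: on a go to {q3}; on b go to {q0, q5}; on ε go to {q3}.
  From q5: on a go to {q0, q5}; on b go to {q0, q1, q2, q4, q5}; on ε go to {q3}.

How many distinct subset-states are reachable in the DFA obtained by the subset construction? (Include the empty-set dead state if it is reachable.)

Start state of the DFA: {q0} (ε-closure of the NFA start).
{q0} --a--> {q0, q2, q3, q4}  [new]
{q0} --b--> {q2, q3, q4, q5}  [new]
{q0, q2, q3, q4} --a--> {q0, q1, q2, q3, q4}  [new]
{q0, q2, q3, q4} --b--> {q0, q2, q3, q4, q5}  [new]
{q2, q3, q4, q5} --a--> {q0, q1, q2, q3, q4, q5}  [new]
{q2, q3, q4, q5} --b--> {q0, q1, q2, q3, q4, q5}  [seen]
{q0, q1, q2, q3, q4} --a--> {q0, q1, q2, q3, q4}  [seen]
{q0, q1, q2, q3, q4} --b--> {q0, q2, q3, q4, q5}  [seen]
{q0, q2, q3, q4, q5} --a--> {q0, q1, q2, q3, q4, q5}  [seen]
{q0, q2, q3, q4, q5} --b--> {q0, q1, q2, q3, q4, q5}  [seen]
{q0, q1, q2, q3, q4, q5} --a--> {q0, q1, q2, q3, q4, q5}  [seen]
{q0, q1, q2, q3, q4, q5} --b--> {q0, q1, q2, q3, q4, q5}  [seen]
Reachable DFA states: {q0}, {q0, q2, q3, q4}, {q2, q3, q4, q5}, {q0, q1, q2, q3, q4}, {q0, q2, q3, q4, q5}, {q0, q1, q2, q3, q4, q5}.

6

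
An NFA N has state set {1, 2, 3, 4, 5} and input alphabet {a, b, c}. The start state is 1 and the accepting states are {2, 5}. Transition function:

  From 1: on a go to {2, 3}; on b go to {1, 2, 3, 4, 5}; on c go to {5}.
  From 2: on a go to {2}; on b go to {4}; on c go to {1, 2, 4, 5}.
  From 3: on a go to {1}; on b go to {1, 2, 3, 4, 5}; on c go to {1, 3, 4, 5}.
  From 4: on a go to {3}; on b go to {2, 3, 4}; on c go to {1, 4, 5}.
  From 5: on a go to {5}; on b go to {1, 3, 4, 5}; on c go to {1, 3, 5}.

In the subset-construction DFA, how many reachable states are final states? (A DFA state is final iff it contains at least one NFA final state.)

Start state of the DFA: {1}.
{1} --a--> {2, 3}  [new]
{1} --b--> {1, 2, 3, 4, 5}  [new]
{1} --c--> {5}  [new]
{2, 3} --a--> {1, 2}  [new]
{2, 3} --b--> {1, 2, 3, 4, 5}  [seen]
{2, 3} --c--> {1, 2, 3, 4, 5}  [seen]
{1, 2, 3, 4, 5} --a--> {1, 2, 3, 5}  [new]
{1, 2, 3, 4, 5} --b--> {1, 2, 3, 4, 5}  [seen]
{1, 2, 3, 4, 5} --c--> {1, 2, 3, 4, 5}  [seen]
{5} --a--> {5}  [seen]
{5} --b--> {1, 3, 4, 5}  [new]
{5} --c--> {1, 3, 5}  [new]
{1, 2} --a--> {2, 3}  [seen]
{1, 2} --b--> {1, 2, 3, 4, 5}  [seen]
{1, 2} --c--> {1, 2, 4, 5}  [new]
{1, 2, 3, 5} --a--> {1, 2, 3, 5}  [seen]
{1, 2, 3, 5} --b--> {1, 2, 3, 4, 5}  [seen]
{1, 2, 3, 5} --c--> {1, 2, 3, 4, 5}  [seen]
{1, 3, 4, 5} --a--> {1, 2, 3, 5}  [seen]
{1, 3, 4, 5} --b--> {1, 2, 3, 4, 5}  [seen]
{1, 3, 4, 5} --c--> {1, 3, 4, 5}  [seen]
{1, 3, 5} --a--> {1, 2, 3, 5}  [seen]
{1, 3, 5} --b--> {1, 2, 3, 4, 5}  [seen]
{1, 3, 5} --c--> {1, 3, 4, 5}  [seen]
{1, 2, 4, 5} --a--> {2, 3, 5}  [new]
{1, 2, 4, 5} --b--> {1, 2, 3, 4, 5}  [seen]
{1, 2, 4, 5} --c--> {1, 2, 3, 4, 5}  [seen]
{2, 3, 5} --a--> {1, 2, 5}  [new]
{2, 3, 5} --b--> {1, 2, 3, 4, 5}  [seen]
{2, 3, 5} --c--> {1, 2, 3, 4, 5}  [seen]
{1, 2, 5} --a--> {2, 3, 5}  [seen]
{1, 2, 5} --b--> {1, 2, 3, 4, 5}  [seen]
{1, 2, 5} --c--> {1, 2, 3, 4, 5}  [seen]
Reachable DFA states: {1}, {2, 3}, {1, 2, 3, 4, 5}, {5}, {1, 2}, {1, 2, 3, 5}, {1, 3, 4, 5}, {1, 3, 5}, {1, 2, 4, 5}, {2, 3, 5}, {1, 2, 5}.
Accepting DFA states (contain an NFA accepting state): {2, 3}, {1, 2, 3, 4, 5}, {5}, {1, 2}, {1, 2, 3, 5}, {1, 3, 4, 5}, {1, 3, 5}, {1, 2, 4, 5}, {2, 3, 5}, {1, 2, 5}.

10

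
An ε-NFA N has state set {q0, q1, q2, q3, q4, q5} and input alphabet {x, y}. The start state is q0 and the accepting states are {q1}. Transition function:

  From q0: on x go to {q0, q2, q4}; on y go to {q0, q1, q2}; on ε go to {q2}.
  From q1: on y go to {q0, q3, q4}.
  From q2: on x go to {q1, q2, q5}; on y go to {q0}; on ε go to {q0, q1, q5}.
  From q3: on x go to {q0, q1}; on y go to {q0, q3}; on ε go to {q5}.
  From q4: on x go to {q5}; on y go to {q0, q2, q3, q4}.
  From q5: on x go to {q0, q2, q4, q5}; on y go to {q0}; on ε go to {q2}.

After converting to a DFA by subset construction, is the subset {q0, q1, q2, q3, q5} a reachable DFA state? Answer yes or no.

Start state of the DFA: {q0, q1, q2, q5} (ε-closure of the NFA start).
{q0, q1, q2, q5} --x--> {q0, q1, q2, q4, q5}  [new]
{q0, q1, q2, q5} --y--> {q0, q1, q2, q3, q4, q5}  [new]
{q0, q1, q2, q4, q5} --x--> {q0, q1, q2, q4, q5}  [seen]
{q0, q1, q2, q4, q5} --y--> {q0, q1, q2, q3, q4, q5}  [seen]
{q0, q1, q2, q3, q4, q5} --x--> {q0, q1, q2, q4, q5}  [seen]
{q0, q1, q2, q3, q4, q5} --y--> {q0, q1, q2, q3, q4, q5}  [seen]
Reachable DFA states: {q0, q1, q2, q5}, {q0, q1, q2, q4, q5}, {q0, q1, q2, q3, q4, q5}.
{q0, q1, q2, q3, q5} is not among them.

no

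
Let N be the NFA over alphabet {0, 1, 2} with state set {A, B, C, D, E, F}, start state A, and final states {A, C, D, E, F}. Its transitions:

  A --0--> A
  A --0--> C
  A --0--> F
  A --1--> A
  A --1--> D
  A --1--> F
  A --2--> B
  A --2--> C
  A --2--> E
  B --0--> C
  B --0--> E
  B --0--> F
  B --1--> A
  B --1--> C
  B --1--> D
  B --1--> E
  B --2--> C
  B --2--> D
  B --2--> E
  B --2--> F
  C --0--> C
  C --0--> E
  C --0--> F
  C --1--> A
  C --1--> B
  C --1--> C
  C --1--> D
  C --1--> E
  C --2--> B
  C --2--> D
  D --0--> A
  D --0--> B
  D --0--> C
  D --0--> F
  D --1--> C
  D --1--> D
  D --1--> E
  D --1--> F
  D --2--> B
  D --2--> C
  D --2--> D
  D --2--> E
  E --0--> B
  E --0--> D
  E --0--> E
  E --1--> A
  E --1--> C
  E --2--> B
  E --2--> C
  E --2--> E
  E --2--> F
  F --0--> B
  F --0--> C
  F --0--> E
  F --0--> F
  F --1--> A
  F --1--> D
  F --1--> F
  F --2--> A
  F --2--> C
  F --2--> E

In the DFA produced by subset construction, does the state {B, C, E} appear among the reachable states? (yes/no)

yes

Start state of the DFA: {A}.
{A} --0--> {A, C, F}  [new]
{A} --1--> {A, D, F}  [new]
{A} --2--> {B, C, E}  [new]
{A, C, F} --0--> {A, B, C, E, F}  [new]
{A, C, F} --1--> {A, B, C, D, E, F}  [new]
{A, C, F} --2--> {A, B, C, D, E}  [new]
{A, D, F} --0--> {A, B, C, E, F}  [seen]
{A, D, F} --1--> {A, C, D, E, F}  [new]
{A, D, F} --2--> {A, B, C, D, E}  [seen]
{B, C, E} --0--> {B, C, D, E, F}  [new]
{B, C, E} --1--> {A, B, C, D, E}  [seen]
{B, C, E} --2--> {B, C, D, E, F}  [seen]
{A, B, C, E, F} --0--> {A, B, C, D, E, F}  [seen]
{A, B, C, E, F} --1--> {A, B, C, D, E, F}  [seen]
{A, B, C, E, F} --2--> {A, B, C, D, E, F}  [seen]
{A, B, C, D, E, F} --0--> {A, B, C, D, E, F}  [seen]
{A, B, C, D, E, F} --1--> {A, B, C, D, E, F}  [seen]
{A, B, C, D, E, F} --2--> {A, B, C, D, E, F}  [seen]
{A, B, C, D, E} --0--> {A, B, C, D, E, F}  [seen]
{A, B, C, D, E} --1--> {A, B, C, D, E, F}  [seen]
{A, B, C, D, E} --2--> {B, C, D, E, F}  [seen]
{A, C, D, E, F} --0--> {A, B, C, D, E, F}  [seen]
{A, C, D, E, F} --1--> {A, B, C, D, E, F}  [seen]
{A, C, D, E, F} --2--> {A, B, C, D, E, F}  [seen]
{B, C, D, E, F} --0--> {A, B, C, D, E, F}  [seen]
{B, C, D, E, F} --1--> {A, B, C, D, E, F}  [seen]
{B, C, D, E, F} --2--> {A, B, C, D, E, F}  [seen]
Reachable DFA states: {A}, {A, C, F}, {A, D, F}, {B, C, E}, {A, B, C, E, F}, {A, B, C, D, E, F}, {A, B, C, D, E}, {A, C, D, E, F}, {B, C, D, E, F}.
{B, C, E} is among them.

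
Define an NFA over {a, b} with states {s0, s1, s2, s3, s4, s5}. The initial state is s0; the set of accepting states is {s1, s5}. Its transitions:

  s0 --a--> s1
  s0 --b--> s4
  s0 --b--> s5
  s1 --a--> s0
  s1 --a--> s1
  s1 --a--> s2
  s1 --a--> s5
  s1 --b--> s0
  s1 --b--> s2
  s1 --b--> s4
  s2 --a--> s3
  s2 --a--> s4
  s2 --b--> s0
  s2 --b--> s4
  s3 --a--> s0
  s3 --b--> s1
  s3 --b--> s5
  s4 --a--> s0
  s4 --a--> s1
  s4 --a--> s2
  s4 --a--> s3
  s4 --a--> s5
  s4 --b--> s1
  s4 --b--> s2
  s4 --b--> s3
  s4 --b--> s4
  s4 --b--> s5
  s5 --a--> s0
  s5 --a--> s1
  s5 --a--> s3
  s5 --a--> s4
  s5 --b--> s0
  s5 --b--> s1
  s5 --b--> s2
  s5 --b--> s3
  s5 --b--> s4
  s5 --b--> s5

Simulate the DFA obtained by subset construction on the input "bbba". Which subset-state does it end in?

{s0, s1, s2, s3, s4, s5}

Start: {s0}.
δ(s0,b) = {s4, s5}.
Union: {s4, s5}.
After b: {s4, s5}.
δ(s4,b) = {s1, s2, s3, s4, s5}; δ(s5,b) = {s0, s1, s2, s3, s4, s5}.
Union: {s0, s1, s2, s3, s4, s5}.
After b: {s0, s1, s2, s3, s4, s5}.
δ(s0,b) = {s4, s5}; δ(s1,b) = {s0, s2, s4}; δ(s2,b) = {s0, s4}; δ(s3,b) = {s1, s5}; δ(s4,b) = {s1, s2, s3, s4, s5}; δ(s5,b) = {s0, s1, s2, s3, s4, s5}.
Union: {s0, s1, s2, s3, s4, s5}.
After b: {s0, s1, s2, s3, s4, s5}.
δ(s0,a) = {s1}; δ(s1,a) = {s0, s1, s2, s5}; δ(s2,a) = {s3, s4}; δ(s3,a) = {s0}; δ(s4,a) = {s0, s1, s2, s3, s5}; δ(s5,a) = {s0, s1, s3, s4}.
Union: {s0, s1, s2, s3, s4, s5}.
After a: {s0, s1, s2, s3, s4, s5}.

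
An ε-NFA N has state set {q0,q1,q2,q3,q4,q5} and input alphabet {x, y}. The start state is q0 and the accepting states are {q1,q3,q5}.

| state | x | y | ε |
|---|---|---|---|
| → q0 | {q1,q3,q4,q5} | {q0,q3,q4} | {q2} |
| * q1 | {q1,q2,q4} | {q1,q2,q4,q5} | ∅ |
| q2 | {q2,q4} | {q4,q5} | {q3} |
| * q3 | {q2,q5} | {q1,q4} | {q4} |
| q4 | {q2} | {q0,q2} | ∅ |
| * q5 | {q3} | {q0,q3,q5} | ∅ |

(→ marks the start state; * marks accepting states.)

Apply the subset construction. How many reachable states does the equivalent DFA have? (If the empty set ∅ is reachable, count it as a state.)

3

Start state of the DFA: {q0,q2,q3,q4} (ε-closure of the NFA start).
{q0,q2,q3,q4} --x--> {q1,q2,q3,q4,q5}  [new]
{q0,q2,q3,q4} --y--> {q0,q1,q2,q3,q4,q5}  [new]
{q1,q2,q3,q4,q5} --x--> {q1,q2,q3,q4,q5}  [seen]
{q1,q2,q3,q4,q5} --y--> {q0,q1,q2,q3,q4,q5}  [seen]
{q0,q1,q2,q3,q4,q5} --x--> {q1,q2,q3,q4,q5}  [seen]
{q0,q1,q2,q3,q4,q5} --y--> {q0,q1,q2,q3,q4,q5}  [seen]
Reachable DFA states: {q0,q2,q3,q4}, {q1,q2,q3,q4,q5}, {q0,q1,q2,q3,q4,q5}.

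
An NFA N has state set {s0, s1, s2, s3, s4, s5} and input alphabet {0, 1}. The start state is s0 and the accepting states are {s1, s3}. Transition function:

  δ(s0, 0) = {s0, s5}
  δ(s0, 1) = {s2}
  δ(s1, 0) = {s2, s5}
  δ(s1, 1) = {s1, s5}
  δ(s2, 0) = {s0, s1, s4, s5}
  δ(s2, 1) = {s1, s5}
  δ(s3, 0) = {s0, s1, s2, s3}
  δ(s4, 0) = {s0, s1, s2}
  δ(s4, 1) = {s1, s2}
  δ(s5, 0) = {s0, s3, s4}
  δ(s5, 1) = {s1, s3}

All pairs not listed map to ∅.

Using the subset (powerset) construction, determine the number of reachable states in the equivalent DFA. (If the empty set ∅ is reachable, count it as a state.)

Start state of the DFA: {s0}.
{s0} --0--> {s0, s5}  [new]
{s0} --1--> {s2}  [new]
{s0, s5} --0--> {s0, s3, s4, s5}  [new]
{s0, s5} --1--> {s1, s2, s3}  [new]
{s2} --0--> {s0, s1, s4, s5}  [new]
{s2} --1--> {s1, s5}  [new]
{s0, s3, s4, s5} --0--> {s0, s1, s2, s3, s4, s5}  [new]
{s0, s3, s4, s5} --1--> {s1, s2, s3}  [seen]
{s1, s2, s3} --0--> {s0, s1, s2, s3, s4, s5}  [seen]
{s1, s2, s3} --1--> {s1, s5}  [seen]
{s0, s1, s4, s5} --0--> {s0, s1, s2, s3, s4, s5}  [seen]
{s0, s1, s4, s5} --1--> {s1, s2, s3, s5}  [new]
{s1, s5} --0--> {s0, s2, s3, s4, s5}  [new]
{s1, s5} --1--> {s1, s3, s5}  [new]
{s0, s1, s2, s3, s4, s5} --0--> {s0, s1, s2, s3, s4, s5}  [seen]
{s0, s1, s2, s3, s4, s5} --1--> {s1, s2, s3, s5}  [seen]
{s1, s2, s3, s5} --0--> {s0, s1, s2, s3, s4, s5}  [seen]
{s1, s2, s3, s5} --1--> {s1, s3, s5}  [seen]
{s0, s2, s3, s4, s5} --0--> {s0, s1, s2, s3, s4, s5}  [seen]
{s0, s2, s3, s4, s5} --1--> {s1, s2, s3, s5}  [seen]
{s1, s3, s5} --0--> {s0, s1, s2, s3, s4, s5}  [seen]
{s1, s3, s5} --1--> {s1, s3, s5}  [seen]
Reachable DFA states: {s0}, {s0, s5}, {s2}, {s0, s3, s4, s5}, {s1, s2, s3}, {s0, s1, s4, s5}, {s1, s5}, {s0, s1, s2, s3, s4, s5}, {s1, s2, s3, s5}, {s0, s2, s3, s4, s5}, {s1, s3, s5}.

11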